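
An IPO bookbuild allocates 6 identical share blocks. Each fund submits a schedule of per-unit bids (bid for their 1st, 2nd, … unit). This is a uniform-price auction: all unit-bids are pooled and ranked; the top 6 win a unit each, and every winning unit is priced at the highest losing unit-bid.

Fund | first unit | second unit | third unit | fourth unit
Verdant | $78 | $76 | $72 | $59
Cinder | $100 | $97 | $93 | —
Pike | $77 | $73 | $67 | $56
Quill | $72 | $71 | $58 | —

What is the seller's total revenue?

Merging the schedules and taking the best 6: 100 (Cinder-1), 97 (Cinder-2), 93 (Cinder-3), 78 (Verdant-1), 77 (Pike-1), 76 (Verdant-2)
The (k+1)-th unit-bid is $73.
Allocation: Cinder 3, Pike 1, Verdant 2. Every unit priced at $73.
Revenue = 6 × 73 = $438.

Total revenue: $438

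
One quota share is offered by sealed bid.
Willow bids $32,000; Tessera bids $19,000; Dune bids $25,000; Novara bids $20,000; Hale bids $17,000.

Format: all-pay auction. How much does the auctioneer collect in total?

Total revenue: $113,000

Bids ranked: 32,000 (Willow) > 25,000 (Dune) > 20,000 (Novara) > 19,000 (Tessera) > 17,000 (Hale)
Willow wins with the top bid; all bids are sunk regardless.
Every bidder forfeits their bid regardless of winning.
Revenue = 32,000 + 19,000 + 25,000 + 20,000 + 17,000 = $113,000.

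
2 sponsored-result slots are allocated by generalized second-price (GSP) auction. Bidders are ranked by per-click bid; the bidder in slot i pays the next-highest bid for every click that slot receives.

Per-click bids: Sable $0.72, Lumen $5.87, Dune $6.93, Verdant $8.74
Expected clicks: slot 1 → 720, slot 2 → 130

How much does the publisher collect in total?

Total revenue: $5752.70

Sorting advertisers: $8.74 (Verdant) > $6.93 (Dune) > $5.87 (Lumen) > …
Slot 1: Verdant pays $6.93 × 720 = $4989.60
Slot 2: Dune pays $5.87 × 130 = $763.10
Total = $5752.70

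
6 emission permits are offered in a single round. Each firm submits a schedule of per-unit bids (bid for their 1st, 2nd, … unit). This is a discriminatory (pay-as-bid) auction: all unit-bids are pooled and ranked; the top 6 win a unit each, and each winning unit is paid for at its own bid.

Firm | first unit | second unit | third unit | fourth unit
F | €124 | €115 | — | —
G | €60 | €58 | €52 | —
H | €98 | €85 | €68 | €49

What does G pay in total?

G pays €60

Merging the schedules and taking the best 6: 124 (F-1), 115 (F-2), 98 (H-1), 85 (H-2), 68 (H-3), 60 (G-1)
Next rejected bid: €58 (not a price — pay-as-bid).
G's winning unit-bids: 60 = €60.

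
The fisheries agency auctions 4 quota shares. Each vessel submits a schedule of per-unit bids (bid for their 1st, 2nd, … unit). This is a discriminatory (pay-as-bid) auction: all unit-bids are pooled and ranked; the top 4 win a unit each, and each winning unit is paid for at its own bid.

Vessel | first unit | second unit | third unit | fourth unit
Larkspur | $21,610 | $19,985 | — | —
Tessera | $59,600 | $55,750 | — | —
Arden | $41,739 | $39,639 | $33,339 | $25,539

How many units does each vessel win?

Arden 2, Tessera 2

All unit-bids, highest first — top 4: 59,600 (Tessera-1), 55,750 (Tessera-2), 41,739 (Arden-1), 39,639 (Arden-2)
Next rejected bid: $33,339 (not a price — pay-as-bid).
Allocation: Arden 2, Tessera 2.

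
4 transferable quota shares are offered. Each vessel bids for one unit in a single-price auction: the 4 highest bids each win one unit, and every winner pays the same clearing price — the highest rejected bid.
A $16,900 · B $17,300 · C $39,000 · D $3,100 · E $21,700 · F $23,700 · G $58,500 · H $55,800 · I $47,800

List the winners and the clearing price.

Sorting: 58,500 (G), 55,800 (H), 47,800 (I), 39,000 (C), 23,700 (F), 21,700 (E), …
Winners (4 units): G, H, I, C.
Highest unsuccessful bid: $23,700 → clearing price.

G, H, I, C; each pays $23,700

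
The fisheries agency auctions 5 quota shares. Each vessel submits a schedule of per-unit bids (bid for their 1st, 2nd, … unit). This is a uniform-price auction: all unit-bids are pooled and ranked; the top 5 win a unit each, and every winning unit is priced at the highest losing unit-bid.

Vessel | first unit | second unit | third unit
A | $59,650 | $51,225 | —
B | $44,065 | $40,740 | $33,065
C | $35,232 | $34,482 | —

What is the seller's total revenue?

All unit-bids, highest first — top 5: 59,650 (A-1), 51,225 (A-2), 44,065 (B-1), 40,740 (B-2), 35,232 (C-1)
The (k+1)-th unit-bid is $34,482.
Allocation: A 2, B 2, C 1. Every unit priced at $34,482.
Revenue = 5 × 34,482 = $172,410.

Total revenue: $172,410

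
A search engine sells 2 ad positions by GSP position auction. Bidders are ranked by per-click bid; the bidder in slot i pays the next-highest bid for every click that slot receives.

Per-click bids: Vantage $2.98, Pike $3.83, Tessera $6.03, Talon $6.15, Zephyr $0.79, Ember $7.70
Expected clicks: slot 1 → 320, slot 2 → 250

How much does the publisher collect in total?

Total revenue: $3475.50

Ranked by bid: $7.70 (Ember) > $6.15 (Talon) > $6.03 (Tessera) > …
Slot 1: Ember pays $6.15 × 320 = $1968.00
Slot 2: Talon pays $6.03 × 250 = $1507.50
Total = $3475.50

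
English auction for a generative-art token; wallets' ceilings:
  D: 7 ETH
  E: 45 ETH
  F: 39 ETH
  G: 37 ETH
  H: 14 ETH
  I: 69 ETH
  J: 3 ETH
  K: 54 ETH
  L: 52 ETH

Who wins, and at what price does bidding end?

I wins at 54 ETH

Open ascending-bid auction: the price rises until one bidder remains; the winner pays the price at which the last rival dropped out.
Limits in order: 69 (I) > 54 (K) > 52 (L) > 45 (E) > 39 (F) > 37 (G) > …
K is the last rival to drop out, at 54 ETH; I remains and wins at that price.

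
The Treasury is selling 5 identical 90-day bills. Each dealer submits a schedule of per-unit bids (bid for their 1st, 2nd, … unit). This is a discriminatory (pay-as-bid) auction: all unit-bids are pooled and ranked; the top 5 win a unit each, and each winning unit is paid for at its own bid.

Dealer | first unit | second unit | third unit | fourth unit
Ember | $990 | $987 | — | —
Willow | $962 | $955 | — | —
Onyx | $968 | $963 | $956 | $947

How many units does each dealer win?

Ember 2, Onyx 2, Willow 1

Merging the schedules and taking the best 5: 990 (Ember-1), 987 (Ember-2), 968 (Onyx-1), 963 (Onyx-2), 962 (Willow-1)
Next rejected bid: $956 (not a price — pay-as-bid).
Allocation: Ember 2, Onyx 2, Willow 1.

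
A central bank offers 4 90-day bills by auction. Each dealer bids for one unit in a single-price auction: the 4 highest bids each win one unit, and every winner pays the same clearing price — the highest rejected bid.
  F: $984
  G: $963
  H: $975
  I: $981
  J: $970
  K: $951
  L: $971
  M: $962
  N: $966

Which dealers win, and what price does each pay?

Bids ranked high→low: 984 (F), 981 (I), 975 (H), 971 (L), 970 (J), 966 (N), …
Winners (4 units): F, I, H, L.
Highest unsuccessful bid: $970 → clearing price.

F, I, H, L; each pays $970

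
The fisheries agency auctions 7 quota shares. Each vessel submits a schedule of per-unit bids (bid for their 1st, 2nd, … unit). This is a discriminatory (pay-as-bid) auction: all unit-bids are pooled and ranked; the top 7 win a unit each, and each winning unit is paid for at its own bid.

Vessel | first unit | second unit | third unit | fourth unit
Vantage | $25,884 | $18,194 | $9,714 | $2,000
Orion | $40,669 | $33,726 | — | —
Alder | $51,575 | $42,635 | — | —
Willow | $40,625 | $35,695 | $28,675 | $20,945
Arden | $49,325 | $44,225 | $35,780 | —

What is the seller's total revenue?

Pooled unit-bids ranked (top 7): 51,575 (Alder-1), 49,325 (Arden-1), 44,225 (Arden-2), 42,635 (Alder-2), 40,669 (Orion-1), 40,625 (Willow-1), 35,780 (Arden-3)
Next rejected bid: $35,695 (not a price — pay-as-bid).
Each winning unit pays its own bid.
Revenue = 51,575 + 49,325 + 44,225 + 42,635 + 40,669 + 40,625 + 35,780 = $304,834.

Total revenue: $304,834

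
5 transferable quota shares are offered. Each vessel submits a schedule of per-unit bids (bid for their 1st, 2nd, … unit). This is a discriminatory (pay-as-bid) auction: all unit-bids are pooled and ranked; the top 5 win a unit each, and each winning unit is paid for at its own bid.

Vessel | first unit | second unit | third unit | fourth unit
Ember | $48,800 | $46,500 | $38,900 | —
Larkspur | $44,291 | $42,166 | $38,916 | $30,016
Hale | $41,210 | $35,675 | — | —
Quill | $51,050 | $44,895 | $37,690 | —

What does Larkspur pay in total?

Merging the schedules and taking the best 5: 51,050 (Quill-1), 48,800 (Ember-1), 46,500 (Ember-2), 44,895 (Quill-2), 44,291 (Larkspur-1)
Next rejected bid: $42,166 (not a price — pay-as-bid).
Larkspur's winning unit-bids: 44,291 = $44,291.

Larkspur pays $44,291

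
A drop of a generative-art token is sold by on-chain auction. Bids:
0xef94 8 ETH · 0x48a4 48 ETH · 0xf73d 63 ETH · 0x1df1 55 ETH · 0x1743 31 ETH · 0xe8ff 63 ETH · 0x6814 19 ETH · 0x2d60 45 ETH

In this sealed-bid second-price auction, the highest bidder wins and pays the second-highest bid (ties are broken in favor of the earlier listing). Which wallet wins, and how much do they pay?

Bids in order: 63 (0xf73d) > 63 (0xe8ff) > 55 (0x1df1) > 48 (0x48a4) > 45 (0x2d60) > 31 (0x1743) > …
Tie at 63 ETH → 0xf73d wins by tie-break.
0xf73d is highest; pays the second-highest bid, 63 ETH.

0xf73d pays 63 ETH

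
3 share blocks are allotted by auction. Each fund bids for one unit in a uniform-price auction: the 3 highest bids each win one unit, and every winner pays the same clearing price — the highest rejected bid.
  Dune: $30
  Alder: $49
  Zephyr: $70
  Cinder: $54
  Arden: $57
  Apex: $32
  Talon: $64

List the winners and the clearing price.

Zephyr, Talon, Arden; each pays $54

Bids ranked high→low: 70 (Zephyr), 64 (Talon), 57 (Arden), 54 (Cinder), 49 (Alder), …
Winners (3 units): Zephyr, Talon, Arden.
Highest unsuccessful bid: $54 → clearing price.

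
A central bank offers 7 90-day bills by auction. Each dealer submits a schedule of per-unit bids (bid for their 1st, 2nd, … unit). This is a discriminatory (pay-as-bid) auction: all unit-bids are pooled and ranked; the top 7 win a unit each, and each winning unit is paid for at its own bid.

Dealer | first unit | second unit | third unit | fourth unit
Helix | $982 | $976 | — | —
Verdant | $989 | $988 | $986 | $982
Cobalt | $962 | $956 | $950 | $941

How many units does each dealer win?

Pooled unit-bids ranked (top 7): 989 (Verdant-1), 988 (Verdant-2), 986 (Verdant-3), 982 (Helix-1), 982 (Verdant-4), 976 (Helix-2), 962 (Cobalt-1)
Next rejected bid: $956 (not a price — pay-as-bid).
Allocation: Cobalt 1, Helix 2, Verdant 4.

Cobalt 1, Helix 2, Verdant 4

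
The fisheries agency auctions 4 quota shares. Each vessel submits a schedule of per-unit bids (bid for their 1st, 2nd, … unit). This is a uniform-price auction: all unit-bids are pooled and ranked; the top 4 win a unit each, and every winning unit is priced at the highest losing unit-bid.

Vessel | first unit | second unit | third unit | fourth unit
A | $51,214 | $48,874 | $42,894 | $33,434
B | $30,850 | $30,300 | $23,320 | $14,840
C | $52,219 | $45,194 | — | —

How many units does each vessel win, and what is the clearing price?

A 2, C 2; clearing price $42,894

Pooled unit-bids ranked (top 4): 52,219 (C-1), 51,214 (A-1), 48,874 (A-2), 45,194 (C-2)
First bid not allocated: $42,894.
Allocation: A 2, C 2.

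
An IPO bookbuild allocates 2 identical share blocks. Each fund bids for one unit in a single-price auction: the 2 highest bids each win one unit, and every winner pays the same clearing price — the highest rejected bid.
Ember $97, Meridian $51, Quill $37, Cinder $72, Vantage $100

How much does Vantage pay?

Ordering the bids: 100 (Vantage), 97 (Ember), 72 (Cinder), 51 (Meridian), …
Winners (2 units): Vantage, Ember.
Highest unsuccessful bid: $72 → clearing price.
Vantage wins → pays $72.

Vantage pays $72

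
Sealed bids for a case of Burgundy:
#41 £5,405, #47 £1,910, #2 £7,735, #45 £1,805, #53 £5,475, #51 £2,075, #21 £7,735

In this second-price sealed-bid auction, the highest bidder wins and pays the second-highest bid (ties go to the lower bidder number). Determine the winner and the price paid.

#2 pays £7,735

Bids in order: 7,735 (#2) > 7,735 (#21) > 5,475 (#53) > 5,405 (#41) > 2,075 (#51) > 1,910 (#47) > …
#2 and #21 tie at £7,735; tie-break gives it to #2.
Second-price: #2 pays #21's bid of £7,735.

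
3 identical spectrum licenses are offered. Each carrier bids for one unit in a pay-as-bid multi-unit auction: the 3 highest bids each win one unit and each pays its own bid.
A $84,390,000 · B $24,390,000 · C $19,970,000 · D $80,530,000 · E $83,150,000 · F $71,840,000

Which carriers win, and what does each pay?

Sorting: 84,390,000 (A), 83,150,000 (E), 80,530,000 (D), 71,840,000 (F), 24,390,000 (B), …
Winners (3 units): A, E, D.
Each winner pays its own bid: A $84,390,000, E $83,150,000, D $80,530,000.

A $84,390,000, E $83,150,000, D $80,530,000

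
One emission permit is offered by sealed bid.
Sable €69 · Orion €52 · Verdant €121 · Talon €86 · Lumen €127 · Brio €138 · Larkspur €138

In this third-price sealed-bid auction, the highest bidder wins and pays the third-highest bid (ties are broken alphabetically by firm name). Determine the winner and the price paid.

Sorting bids: 138 (Brio) > 138 (Larkspur) > 127 (Lumen) > 121 (Verdant) > 86 (Talon) > 69 (Sable) > …
Brio and Larkspur tie at €138; tie-break gives it to Brio.
Brio wins; payment is bid #3 in the ranking = €127.

Brio pays €127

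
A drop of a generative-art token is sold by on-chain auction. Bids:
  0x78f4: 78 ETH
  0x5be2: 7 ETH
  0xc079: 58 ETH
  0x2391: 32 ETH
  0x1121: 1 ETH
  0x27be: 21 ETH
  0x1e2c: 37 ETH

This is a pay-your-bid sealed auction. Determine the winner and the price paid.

Sorting bids: 78 (0x78f4) > 58 (0xc079) > 37 (0x1e2c) > 32 (0x2391) > 21 (0x27be) > 7 (0x5be2) > …
First-price: 0x78f4 pays what they bid, 78 ETH.

0x78f4 pays 78 ETH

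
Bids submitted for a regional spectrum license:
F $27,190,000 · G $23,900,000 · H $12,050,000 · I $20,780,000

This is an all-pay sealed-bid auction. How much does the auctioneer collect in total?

Total revenue: $83,920,000

Bids ranked: 27,190,000 (F) > 23,900,000 (G) > 20,780,000 (I) > 12,050,000 (H)
Every bidder forfeits their bid regardless of winning.
Revenue = 27,190,000 + 23,900,000 + 12,050,000 + 20,780,000 = $83,920,000.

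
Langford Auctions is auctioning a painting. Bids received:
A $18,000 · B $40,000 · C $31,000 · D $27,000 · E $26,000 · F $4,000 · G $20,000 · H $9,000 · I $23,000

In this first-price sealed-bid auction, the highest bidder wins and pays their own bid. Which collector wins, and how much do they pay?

B pays $40,000

First-price sealed-bid auction: the highest bidder wins and pays their own bid.
Bids ranked: 40,000 (B) > 31,000 (C) > 27,000 (D) > 26,000 (E) > 23,000 (I) > 20,000 (G) > …
First-price: B pays what they bid, $40,000.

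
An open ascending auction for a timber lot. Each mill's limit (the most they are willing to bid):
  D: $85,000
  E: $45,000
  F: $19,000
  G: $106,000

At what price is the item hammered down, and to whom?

Limits ranked: 106,000 (G) > 85,000 (D) > 45,000 (E) > 19,000 (F)
D is the last rival to drop out, at $85,000; G remains and wins at that price.

G wins at $85,000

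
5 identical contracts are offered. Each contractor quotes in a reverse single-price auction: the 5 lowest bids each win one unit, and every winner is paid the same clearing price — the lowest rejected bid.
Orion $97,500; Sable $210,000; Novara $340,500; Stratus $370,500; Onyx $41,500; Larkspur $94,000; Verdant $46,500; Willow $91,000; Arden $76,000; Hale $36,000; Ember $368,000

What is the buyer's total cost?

Ordering the bids: 36,000 (Hale), 41,500 (Onyx), 46,500 (Verdant), 76,000 (Arden), 91,000 (Willow), 94,000 (Larkspur), 97,500 (Orion), …
Lowest 5: Hale, Onyx, Verdant, Arden, Willow.
Clearing price = lowest rejected bid = $94,000.
Total cost = 5 × $94,000 = $470,000.

Total cost: $470,000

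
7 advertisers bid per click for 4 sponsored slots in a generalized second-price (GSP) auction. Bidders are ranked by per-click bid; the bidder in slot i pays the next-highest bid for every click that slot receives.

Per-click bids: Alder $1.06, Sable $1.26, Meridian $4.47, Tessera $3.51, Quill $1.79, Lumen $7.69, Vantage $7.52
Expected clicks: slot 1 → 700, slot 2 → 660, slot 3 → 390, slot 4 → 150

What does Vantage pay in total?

Ranked by bid: $7.69 (Lumen) > $7.52 (Vantage) > $4.47 (Meridian) > $3.51 (Tessera) > $1.79 (Quill) > …
Vantage holds slot 2 → pays next bid $4.47 × 660 clicks = $2950.20.

Vantage pays $2950.20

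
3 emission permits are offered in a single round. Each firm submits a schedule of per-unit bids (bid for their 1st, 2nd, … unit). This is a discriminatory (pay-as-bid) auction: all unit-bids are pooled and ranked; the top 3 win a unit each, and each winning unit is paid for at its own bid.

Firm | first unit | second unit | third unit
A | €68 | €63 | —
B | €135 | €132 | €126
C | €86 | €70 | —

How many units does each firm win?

Pooled unit-bids ranked (top 3): 135 (B-1), 132 (B-2), 126 (B-3)
Next rejected bid: €86 (not a price — pay-as-bid).
Allocation: B 3.

B 3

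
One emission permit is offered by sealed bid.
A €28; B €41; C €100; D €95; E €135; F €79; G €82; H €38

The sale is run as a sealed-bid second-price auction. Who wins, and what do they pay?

E pays €100

Sealed-bid second-price auction: the highest bidder wins and pays the second-highest bid.
Bids in order: 135 (E) > 100 (C) > 95 (D) > 82 (G) > 79 (F) > 41 (B) > …
E wins with the highest bid; price is set by the runner-up at €100.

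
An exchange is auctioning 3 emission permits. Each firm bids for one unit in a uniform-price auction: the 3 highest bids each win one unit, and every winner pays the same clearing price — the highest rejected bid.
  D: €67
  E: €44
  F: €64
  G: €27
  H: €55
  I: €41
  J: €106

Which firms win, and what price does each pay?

J, D, F; each pays €55

Bids ranked high→low: 106 (J), 67 (D), 64 (F), 55 (H), 44 (E), …
Top 3: J, D, F.
Highest unsuccessful bid: €55 → clearing price.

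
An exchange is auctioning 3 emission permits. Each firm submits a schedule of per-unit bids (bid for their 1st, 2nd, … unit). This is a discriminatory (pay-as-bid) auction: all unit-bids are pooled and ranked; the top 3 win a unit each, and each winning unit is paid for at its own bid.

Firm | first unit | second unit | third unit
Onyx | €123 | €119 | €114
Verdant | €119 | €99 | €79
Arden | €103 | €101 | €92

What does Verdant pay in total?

All unit-bids, highest first — top 3: 123 (Onyx-1), 119 (Onyx-2), 119 (Verdant-1)
Next rejected bid: €114 (not a price — pay-as-bid).
Verdant's winning unit-bids: 119 = €119.

Verdant pays €119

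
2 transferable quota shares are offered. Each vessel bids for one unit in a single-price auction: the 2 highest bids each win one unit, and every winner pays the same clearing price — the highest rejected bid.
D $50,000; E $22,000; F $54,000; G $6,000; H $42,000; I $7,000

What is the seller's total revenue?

Total revenue: $84,000

Bids ranked high→low: 54,000 (F), 50,000 (D), 42,000 (H), 22,000 (E), …
Winners (2 units): F, D.
Clearing price = highest rejected bid = $42,000.
Total revenue = 2 × $42,000 = $84,000.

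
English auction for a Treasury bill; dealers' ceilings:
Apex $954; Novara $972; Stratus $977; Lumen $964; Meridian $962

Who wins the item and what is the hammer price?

Ascending (English) auction: the price rises until one bidder remains; the winner pays the price at which the last rival dropped out.
Sorting limits: 977 (Stratus) > 972 (Novara) > 964 (Lumen) > 962 (Meridian) > 954 (Apex)
Novara is the last rival to drop out, at $972; Stratus remains and wins at that price.

Stratus wins at $972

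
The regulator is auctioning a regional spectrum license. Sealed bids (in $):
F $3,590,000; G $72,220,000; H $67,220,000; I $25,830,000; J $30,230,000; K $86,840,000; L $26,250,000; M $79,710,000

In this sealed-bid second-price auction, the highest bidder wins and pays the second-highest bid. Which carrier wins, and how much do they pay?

K pays $79,710,000

Sorting bids: 86,840,000 (K) > 79,710,000 (M) > 72,220,000 (G) > 67,220,000 (H) > 30,230,000 (J) > 26,250,000 (L) > …
K wins with the highest bid; price is set by the runner-up at $79,710,000.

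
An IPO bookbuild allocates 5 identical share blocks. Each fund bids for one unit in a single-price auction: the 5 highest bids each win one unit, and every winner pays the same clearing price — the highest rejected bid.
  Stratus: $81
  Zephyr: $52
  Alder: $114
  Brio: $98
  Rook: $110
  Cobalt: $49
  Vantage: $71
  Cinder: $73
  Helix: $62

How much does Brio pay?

Bids ranked high→low: 114 (Alder), 110 (Rook), 98 (Brio), 81 (Stratus), 73 (Cinder), 71 (Vantage), 62 (Helix), …
Top 5: Alder, Rook, Brio, Stratus, Cinder.
First losing bid is Vantage's $71, which sets the uniform price.
Brio wins → pays $71.

Brio pays $71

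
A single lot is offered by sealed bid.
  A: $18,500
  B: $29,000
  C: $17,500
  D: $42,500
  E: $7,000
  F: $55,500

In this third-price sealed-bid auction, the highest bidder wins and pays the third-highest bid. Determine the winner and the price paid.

F pays $29,000

Bids in order: 55,500 (F) > 42,500 (D) > 29,000 (B) > 18,500 (A) > 17,500 (C) > 7,000 (E)
F is highest; pays the third-highest bid, $29,000.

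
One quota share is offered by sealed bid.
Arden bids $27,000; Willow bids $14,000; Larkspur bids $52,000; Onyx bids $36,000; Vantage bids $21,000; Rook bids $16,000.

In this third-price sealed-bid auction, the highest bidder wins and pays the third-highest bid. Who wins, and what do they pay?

Bids ranked: 52,000 (Larkspur) > 36,000 (Onyx) > 27,000 (Arden) > 21,000 (Vantage) > 16,000 (Rook) > 14,000 (Willow)
Larkspur is highest; pays the third-highest bid, $27,000.

Larkspur pays $27,000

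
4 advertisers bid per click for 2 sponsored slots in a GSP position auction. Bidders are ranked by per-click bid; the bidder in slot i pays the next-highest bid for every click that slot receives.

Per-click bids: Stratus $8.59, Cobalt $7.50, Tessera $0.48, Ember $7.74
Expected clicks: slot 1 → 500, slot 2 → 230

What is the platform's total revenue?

Sorting advertisers: $8.59 (Stratus) > $7.74 (Ember) > $7.50 (Cobalt) > …
Slot 1: Stratus pays $7.74 × 500 = $3870.00
Slot 2: Ember pays $7.50 × 230 = $1725.00
Total = $5595.00

Total revenue: $5595.00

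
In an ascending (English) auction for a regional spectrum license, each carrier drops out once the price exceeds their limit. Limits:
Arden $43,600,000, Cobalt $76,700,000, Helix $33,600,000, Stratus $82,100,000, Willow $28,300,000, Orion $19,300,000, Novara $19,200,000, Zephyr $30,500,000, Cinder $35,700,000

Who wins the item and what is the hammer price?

Rule: the price rises until one bidder remains; the winner pays the price at which the last rival dropped out.
Sorting limits: 82,100,000 (Stratus) > 76,700,000 (Cobalt) > 43,600,000 (Arden) > 35,700,000 (Cinder) > 33,600,000 (Helix) > 30,500,000 (Zephyr) > …
Once the price passes $76,700,000, only Stratus is left; the hammer falls at Cobalt's limit of $76,700,000.

Stratus wins at $76,700,000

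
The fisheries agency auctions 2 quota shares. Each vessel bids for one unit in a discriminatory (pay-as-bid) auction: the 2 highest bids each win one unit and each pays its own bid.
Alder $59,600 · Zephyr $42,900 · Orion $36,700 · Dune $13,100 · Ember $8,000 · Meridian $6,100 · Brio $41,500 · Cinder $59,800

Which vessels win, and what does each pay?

Bids ranked high→low: 59,800 (Cinder), 59,600 (Alder), 42,900 (Zephyr), 41,500 (Brio), …
Top 2: Cinder, Alder.
Each winner pays its own bid: Cinder $59,800, Alder $59,600.

Cinder $59,800, Alder $59,600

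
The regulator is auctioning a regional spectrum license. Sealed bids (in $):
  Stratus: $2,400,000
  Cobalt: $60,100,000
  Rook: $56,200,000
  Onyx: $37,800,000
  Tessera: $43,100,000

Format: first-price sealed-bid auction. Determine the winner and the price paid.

Bids ranked: 60,100,000 (Cobalt) > 56,200,000 (Rook) > 43,100,000 (Tessera) > 37,800,000 (Onyx) > 2,400,000 (Stratus)
Cobalt has the highest bid and pays exactly that: $60,100,000.

Cobalt pays $60,100,000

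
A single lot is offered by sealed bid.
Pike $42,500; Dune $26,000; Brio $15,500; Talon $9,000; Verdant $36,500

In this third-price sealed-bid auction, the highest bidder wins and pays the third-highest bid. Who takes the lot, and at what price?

Pike pays $26,000

Bids ranked: 42,500 (Pike) > 36,500 (Verdant) > 26,000 (Dune) > 15,500 (Brio) > 9,000 (Talon)
Pike wins; payment is bid #3 in the ranking = $26,000.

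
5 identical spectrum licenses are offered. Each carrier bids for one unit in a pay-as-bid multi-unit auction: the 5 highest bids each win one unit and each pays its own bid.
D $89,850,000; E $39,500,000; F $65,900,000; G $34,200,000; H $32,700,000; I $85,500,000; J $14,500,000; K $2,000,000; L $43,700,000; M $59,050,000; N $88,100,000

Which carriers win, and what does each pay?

D $89,850,000, N $88,100,000, I $85,500,000, F $65,900,000, M $59,050,000

Ordering the bids: 89,850,000 (D), 88,100,000 (N), 85,500,000 (I), 65,900,000 (F), 59,050,000 (M), 43,700,000 (L), 39,500,000 (E), …
The 5 highest are D, N, I, F, M.
Each winner pays its own bid: D $89,850,000, N $88,100,000, I $85,500,000, F $65,900,000, M $59,050,000.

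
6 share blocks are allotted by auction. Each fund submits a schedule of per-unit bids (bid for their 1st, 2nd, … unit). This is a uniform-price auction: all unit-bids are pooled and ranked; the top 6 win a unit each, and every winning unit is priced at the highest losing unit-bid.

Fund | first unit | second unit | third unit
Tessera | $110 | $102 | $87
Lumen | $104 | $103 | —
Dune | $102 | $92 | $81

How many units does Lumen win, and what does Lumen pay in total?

Merging the schedules and taking the best 6: 110 (Tessera-1), 104 (Lumen-1), 103 (Lumen-2), 102 (Tessera-2), 102 (Dune-1), 92 (Dune-2)
The (k+1)-th unit-bid is $87.
Lumen wins 2 unit(s) at $87 each.

Lumen: 2 units, pays $174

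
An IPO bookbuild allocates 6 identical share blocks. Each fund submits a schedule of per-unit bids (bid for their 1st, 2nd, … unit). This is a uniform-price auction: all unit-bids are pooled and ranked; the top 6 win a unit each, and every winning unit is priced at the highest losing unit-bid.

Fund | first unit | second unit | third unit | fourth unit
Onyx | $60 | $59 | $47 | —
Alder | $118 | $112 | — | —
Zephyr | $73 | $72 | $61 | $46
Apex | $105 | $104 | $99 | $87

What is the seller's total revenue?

All unit-bids, highest first — top 6: 118 (Alder-1), 112 (Alder-2), 105 (Apex-1), 104 (Apex-2), 99 (Apex-3), 87 (Apex-4)
Highest rejected unit-bid = $73.
Allocation: Alder 2, Apex 4. Every unit priced at $73.
Revenue = 6 × 73 = $438.

Total revenue: $438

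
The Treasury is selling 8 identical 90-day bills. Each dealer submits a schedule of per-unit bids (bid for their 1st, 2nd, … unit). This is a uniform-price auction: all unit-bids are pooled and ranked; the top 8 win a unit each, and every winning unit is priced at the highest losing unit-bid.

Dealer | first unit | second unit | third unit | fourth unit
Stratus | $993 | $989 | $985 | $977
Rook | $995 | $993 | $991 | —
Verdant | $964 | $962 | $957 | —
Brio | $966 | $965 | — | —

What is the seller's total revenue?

Total revenue: $7,720

All unit-bids, highest first — top 8: 995 (Rook-1), 993 (Stratus-1), 993 (Rook-2), 991 (Rook-3), 989 (Stratus-2), 985 (Stratus-3), 977 (Stratus-4), 966 (Brio-1)
The (k+1)-th unit-bid is $965.
Allocation: Brio 1, Rook 3, Stratus 4. Every unit priced at $965.
Revenue = 8 × 965 = $7,720.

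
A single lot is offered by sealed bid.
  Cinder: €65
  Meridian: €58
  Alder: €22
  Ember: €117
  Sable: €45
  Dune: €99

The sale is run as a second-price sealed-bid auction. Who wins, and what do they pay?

Sorting bids: 117 (Ember) > 99 (Dune) > 65 (Cinder) > 58 (Meridian) > 45 (Sable) > 22 (Alder)
Second-price: Ember pays Dune's bid of €99.

Ember pays €99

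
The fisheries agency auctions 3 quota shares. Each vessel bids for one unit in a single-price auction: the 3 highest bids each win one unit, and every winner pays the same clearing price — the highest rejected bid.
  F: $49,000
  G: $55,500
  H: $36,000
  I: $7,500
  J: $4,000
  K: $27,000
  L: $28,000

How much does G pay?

Ordering the bids: 55,500 (G), 49,000 (F), 36,000 (H), 28,000 (L), 27,000 (K), …
Winners (3 units): G, F, H.
Highest unsuccessful bid: $28,000 → clearing price.
G wins → pays $28,000.

G pays $28,000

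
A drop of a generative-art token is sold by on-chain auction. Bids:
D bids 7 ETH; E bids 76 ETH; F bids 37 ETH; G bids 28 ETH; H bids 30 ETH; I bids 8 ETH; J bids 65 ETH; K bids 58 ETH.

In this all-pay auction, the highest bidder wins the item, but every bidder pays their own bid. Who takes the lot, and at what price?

E pays 76 ETH

Sorting bids: 76 (E) > 65 (J) > 58 (K) > 37 (F) > 30 (H) > 28 (G) > …
E wins with the top bid; all bids are sunk regardless.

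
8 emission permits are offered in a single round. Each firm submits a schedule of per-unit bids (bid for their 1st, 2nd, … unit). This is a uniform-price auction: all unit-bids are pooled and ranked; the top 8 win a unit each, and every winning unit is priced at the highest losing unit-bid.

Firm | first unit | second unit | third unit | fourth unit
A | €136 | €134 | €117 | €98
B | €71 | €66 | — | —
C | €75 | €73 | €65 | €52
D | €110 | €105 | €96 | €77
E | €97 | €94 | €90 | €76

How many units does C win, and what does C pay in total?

Pooled unit-bids ranked (top 8): 136 (A-1), 134 (A-2), 117 (A-3), 110 (D-1), 105 (D-2), 98 (A-4), 97 (E-1), 96 (D-3)
The (k+1)-th unit-bid is €94.
C wins 0 unit(s) at €94 each.

C: 0 units, pays €0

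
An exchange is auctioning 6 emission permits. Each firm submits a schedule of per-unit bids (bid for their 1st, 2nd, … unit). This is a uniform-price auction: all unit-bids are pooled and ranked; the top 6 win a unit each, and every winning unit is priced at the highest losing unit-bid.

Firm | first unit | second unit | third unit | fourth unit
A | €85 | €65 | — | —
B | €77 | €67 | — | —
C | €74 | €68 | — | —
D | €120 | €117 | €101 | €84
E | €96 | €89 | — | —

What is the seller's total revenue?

Total revenue: €504

Pooled unit-bids ranked (top 6): 120 (D-1), 117 (D-2), 101 (D-3), 96 (E-1), 89 (E-2), 85 (A-1)
First bid not allocated: €84.
Allocation: A 1, D 3, E 2. Every unit priced at €84.
Revenue = 6 × 84 = €504.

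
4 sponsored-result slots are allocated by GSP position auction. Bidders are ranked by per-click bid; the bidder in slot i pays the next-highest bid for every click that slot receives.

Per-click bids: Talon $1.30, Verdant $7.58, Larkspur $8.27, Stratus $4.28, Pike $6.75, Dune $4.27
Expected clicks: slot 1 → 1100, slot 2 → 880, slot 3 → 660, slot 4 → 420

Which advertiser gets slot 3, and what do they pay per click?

Pike; $4.28 per click

Ranked by bid: $8.27 (Larkspur) > $7.58 (Verdant) > $6.75 (Pike) > $4.28 (Stratus) > $4.27 (Dune) > …
Slot 3 goes to the third-ranked bidder, Pike, who pays the next bid down: $4.28/click.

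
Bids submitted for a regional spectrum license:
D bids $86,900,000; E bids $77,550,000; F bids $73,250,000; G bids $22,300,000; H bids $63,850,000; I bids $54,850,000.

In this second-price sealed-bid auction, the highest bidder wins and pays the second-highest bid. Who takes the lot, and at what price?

Rule: the highest bidder wins and pays the second-highest bid.
Sorting bids: 86,900,000 (D) > 77,550,000 (E) > 73,250,000 (F) > 63,850,000 (H) > 54,850,000 (I) > 22,300,000 (G)
D wins with the highest bid; price is set by the runner-up at $77,550,000.

D pays $77,550,000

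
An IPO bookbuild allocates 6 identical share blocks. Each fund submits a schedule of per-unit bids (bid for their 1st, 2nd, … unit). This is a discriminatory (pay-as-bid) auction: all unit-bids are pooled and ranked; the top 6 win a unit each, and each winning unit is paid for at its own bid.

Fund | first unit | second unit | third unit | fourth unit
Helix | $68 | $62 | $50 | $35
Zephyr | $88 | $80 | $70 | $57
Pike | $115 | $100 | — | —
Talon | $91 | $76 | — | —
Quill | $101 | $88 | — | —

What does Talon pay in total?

Pooled unit-bids ranked (top 6): 115 (Pike-1), 101 (Quill-1), 100 (Pike-2), 91 (Talon-1), 88 (Zephyr-1), 88 (Quill-2)
Next rejected bid: $80 (not a price — pay-as-bid).
Talon's winning unit-bids: 91 = $91.

Talon pays $91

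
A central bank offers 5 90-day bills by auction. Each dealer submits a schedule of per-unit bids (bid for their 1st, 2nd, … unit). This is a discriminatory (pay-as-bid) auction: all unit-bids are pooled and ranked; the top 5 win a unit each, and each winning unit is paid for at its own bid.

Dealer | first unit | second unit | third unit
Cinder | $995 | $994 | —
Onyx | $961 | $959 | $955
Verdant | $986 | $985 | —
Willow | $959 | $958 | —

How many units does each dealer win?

Cinder 2, Onyx 1, Verdant 2

Pooled unit-bids ranked (top 5): 995 (Cinder-1), 994 (Cinder-2), 986 (Verdant-1), 985 (Verdant-2), 961 (Onyx-1)
Next rejected bid: $959 (not a price — pay-as-bid).
Allocation: Cinder 2, Onyx 1, Verdant 2.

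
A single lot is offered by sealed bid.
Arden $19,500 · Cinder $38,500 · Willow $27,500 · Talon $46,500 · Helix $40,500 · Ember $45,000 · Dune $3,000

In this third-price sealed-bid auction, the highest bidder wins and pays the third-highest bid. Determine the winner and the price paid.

Sorting bids: 46,500 (Talon) > 45,000 (Ember) > 40,500 (Helix) > 38,500 (Cinder) > 27,500 (Willow) > 19,500 (Arden) > …
Talon wins; payment is bid #3 in the ranking = $40,500.

Talon pays $40,500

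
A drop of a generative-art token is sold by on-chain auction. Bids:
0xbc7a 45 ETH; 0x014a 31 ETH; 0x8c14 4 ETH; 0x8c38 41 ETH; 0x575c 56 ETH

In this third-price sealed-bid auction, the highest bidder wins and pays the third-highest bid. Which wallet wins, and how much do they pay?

0x575c pays 41 ETH

Third-price sealed-bid auction: the highest bidder wins and pays the third-highest bid.
Bids in order: 56 (0x575c) > 45 (0xbc7a) > 41 (0x8c38) > 31 (0x014a) > 4 (0x8c14)
0x575c wins; payment is bid #3 in the ranking = 41 ETH.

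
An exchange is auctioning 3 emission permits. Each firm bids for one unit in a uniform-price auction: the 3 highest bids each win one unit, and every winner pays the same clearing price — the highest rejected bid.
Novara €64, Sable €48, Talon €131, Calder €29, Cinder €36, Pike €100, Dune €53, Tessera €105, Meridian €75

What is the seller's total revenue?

Ordering the bids: 131 (Talon), 105 (Tessera), 100 (Pike), 75 (Meridian), 64 (Novara), …
Top 3: Talon, Tessera, Pike.
Clearing price = highest rejected bid = €75.
Total revenue = 3 × €75 = €225.

Total revenue: €225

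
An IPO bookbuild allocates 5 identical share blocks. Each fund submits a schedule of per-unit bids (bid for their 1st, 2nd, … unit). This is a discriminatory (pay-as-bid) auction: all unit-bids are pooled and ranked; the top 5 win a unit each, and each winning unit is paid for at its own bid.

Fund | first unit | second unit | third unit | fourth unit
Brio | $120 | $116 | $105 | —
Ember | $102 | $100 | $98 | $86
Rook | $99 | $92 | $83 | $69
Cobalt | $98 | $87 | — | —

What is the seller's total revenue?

Total revenue: $543

Pooled unit-bids ranked (top 5): 120 (Brio-1), 116 (Brio-2), 105 (Brio-3), 102 (Ember-1), 100 (Ember-2)
Next rejected bid: $99 (not a price — pay-as-bid).
Each winning unit pays its own bid.
Revenue = 120 + 116 + 105 + 102 + 100 = $543.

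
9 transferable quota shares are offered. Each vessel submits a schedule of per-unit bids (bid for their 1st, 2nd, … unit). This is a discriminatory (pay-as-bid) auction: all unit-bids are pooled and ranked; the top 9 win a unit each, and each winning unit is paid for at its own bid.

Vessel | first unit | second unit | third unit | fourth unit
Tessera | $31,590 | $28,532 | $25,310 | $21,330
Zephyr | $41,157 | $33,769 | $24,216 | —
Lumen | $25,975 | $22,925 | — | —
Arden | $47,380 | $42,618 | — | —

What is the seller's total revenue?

Merging the schedules and taking the best 9: 47,380 (Arden-1), 42,618 (Arden-2), 41,157 (Zephyr-1), 33,769 (Zephyr-2), 31,590 (Tessera-1), 28,532 (Tessera-2), 25,975 (Lumen-1), 25,310 (Tessera-3), 24,216 (Zephyr-3)
Next rejected bid: $22,925 (not a price — pay-as-bid).
Each winning unit pays its own bid.
Revenue = 47,380 + 42,618 + 41,157 + 33,769 + 31,590 + 28,532 + 25,975 + 25,310 + 24,216 = $300,547.

Total revenue: $300,547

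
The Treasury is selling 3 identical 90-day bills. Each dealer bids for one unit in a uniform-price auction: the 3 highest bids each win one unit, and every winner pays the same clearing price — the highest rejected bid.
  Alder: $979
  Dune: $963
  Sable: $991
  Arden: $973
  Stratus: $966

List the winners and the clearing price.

Sable, Alder, Arden; each pays $966

Sorting: 991 (Sable), 979 (Alder), 973 (Arden), 966 (Stratus), 963 (Dune)
The 3 highest are Sable, Alder, Arden.
Clearing price = highest rejected bid = $966.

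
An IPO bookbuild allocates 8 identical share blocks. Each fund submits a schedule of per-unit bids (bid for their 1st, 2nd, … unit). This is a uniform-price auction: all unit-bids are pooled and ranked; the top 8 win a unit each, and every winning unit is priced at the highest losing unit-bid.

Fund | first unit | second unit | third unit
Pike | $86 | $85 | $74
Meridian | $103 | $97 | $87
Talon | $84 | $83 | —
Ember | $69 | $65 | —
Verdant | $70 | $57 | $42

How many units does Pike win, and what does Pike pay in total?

Pike: 3 units, pays $210

All unit-bids, highest first — top 8: 103 (Meridian-1), 97 (Meridian-2), 87 (Meridian-3), 86 (Pike-1), 85 (Pike-2), 84 (Talon-1), 83 (Talon-2), 74 (Pike-3)
The (k+1)-th unit-bid is $70.
Pike wins 3 unit(s) at $70 each.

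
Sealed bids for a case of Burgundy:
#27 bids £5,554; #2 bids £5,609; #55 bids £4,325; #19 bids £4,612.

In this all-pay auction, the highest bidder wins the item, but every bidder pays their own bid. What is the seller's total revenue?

Bids ranked: 5,609 (#2) > 5,554 (#27) > 4,612 (#19) > 4,325 (#55)
Every bidder forfeits their bid regardless of winning.
Revenue = 5,554 + 5,609 + 4,325 + 4,612 = £20,100.

Total revenue: £20,100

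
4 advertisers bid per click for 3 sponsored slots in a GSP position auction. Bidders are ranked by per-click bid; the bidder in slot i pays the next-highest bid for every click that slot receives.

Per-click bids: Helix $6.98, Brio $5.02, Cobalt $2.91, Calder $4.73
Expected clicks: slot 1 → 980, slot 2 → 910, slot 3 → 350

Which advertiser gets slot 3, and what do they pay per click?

Sorting advertisers: $6.98 (Helix) > $5.02 (Brio) > $4.73 (Calder) > $2.91 (Cobalt)
Slot 3 goes to the third-ranked bidder, Calder, who pays the next bid down: $2.91/click.

Calder; $2.91 per click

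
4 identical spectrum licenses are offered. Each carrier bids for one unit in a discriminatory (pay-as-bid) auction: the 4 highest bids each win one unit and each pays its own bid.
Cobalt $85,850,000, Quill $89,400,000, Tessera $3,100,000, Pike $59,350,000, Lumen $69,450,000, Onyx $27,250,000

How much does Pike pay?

Pike pays $59,350,000

Sorting: 89,400,000 (Quill), 85,850,000 (Cobalt), 69,450,000 (Lumen), 59,350,000 (Pike), 27,250,000 (Onyx), 3,100,000 (Tessera)
The 4 highest are Quill, Cobalt, Lumen, Pike.
Pike wins → own bid $59,350,000.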